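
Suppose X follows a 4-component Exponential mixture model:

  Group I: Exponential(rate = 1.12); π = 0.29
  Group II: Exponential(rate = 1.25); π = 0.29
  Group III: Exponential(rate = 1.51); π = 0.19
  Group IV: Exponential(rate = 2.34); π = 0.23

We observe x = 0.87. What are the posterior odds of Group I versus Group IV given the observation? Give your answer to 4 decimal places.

Posterior odds = (π_i f_i(x)) / (π_j f_j(x)); the normalising sum cancels.
Component likelihoods at x = 0.87:
  p_I = 0.422709
  p_II = 0.421323
  p_III = 0.405924
  p_IV = 0.305548
Odds = (0.29/0.23) × (0.422709/0.305548) = 1.26087 × 1.38345 ≈ 1.7443

1.7443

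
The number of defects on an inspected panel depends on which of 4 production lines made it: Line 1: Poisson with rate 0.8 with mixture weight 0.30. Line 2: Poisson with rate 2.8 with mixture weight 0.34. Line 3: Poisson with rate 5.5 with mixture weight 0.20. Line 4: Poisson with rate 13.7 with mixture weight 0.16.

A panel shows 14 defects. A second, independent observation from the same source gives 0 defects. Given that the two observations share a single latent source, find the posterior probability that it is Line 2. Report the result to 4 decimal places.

0.0281

Posterior ∝ prior × likelihood, so P(k | x) ∝ π_k f_k(x); normalise over all components.
Since both observations come from the same component, the likelihood for component k is f_k(x₁)·f_k(x₂).
  p_1 = [e^(−0.8)·0.8^14/14! = 2.26681e-13] × [0.449329] = 1.01855e-13
  p_2 = [e^(−2.8)·2.8^14/14! = 1.26993e-06] × [0.0608101] = 7.72245e-08
  p_3 = [e^(−5.5)·5.5^14/14! = 0.00108655] × [0.00408677] = 4.44048e-06
  p_4 = [e^(−13.7)·13.7^14/14! = 0.105644] × [1.12245e-06] = 1.1858e-07
Prior × likelihood for each component:
  π_1·p_1 = 0.30 × 1.01855e-13 = 3.05564e-14
  π_2·p_2 = 0.34 × 7.72245e-08 = 2.62563e-08
  π_3·p_3 = 0.20 × 4.44048e-06 = 8.88096e-07
  π_4·p_4 = 0.16 × 1.1858e-07 = 1.89728e-08
Sum: 3.05564e-14 + 2.62563e-08 + 8.88096e-07 + 1.89728e-08 = 9.33325e-07
P(Line 2 | x₁, x₂) ≈ 0.0281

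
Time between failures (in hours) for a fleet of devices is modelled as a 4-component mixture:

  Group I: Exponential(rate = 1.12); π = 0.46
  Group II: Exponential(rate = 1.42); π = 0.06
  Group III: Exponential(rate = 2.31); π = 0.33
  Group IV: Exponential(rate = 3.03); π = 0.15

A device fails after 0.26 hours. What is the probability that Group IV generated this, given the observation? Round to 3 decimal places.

P(component k | x) = π_k·f_k(x) / marginal(x), where marginal(x) = Σ_j π_j·f_j(x).
Evaluate each component's likelihood at the observed value:
  L_I = 1.12·e^(−1.12·0.26) = 1.12·e^(−0.2912) = 0.83705
  L_II = 1.42·e^(−1.42·0.26) = 1.42·e^(−0.3692) = 0.981628
  L_III = 2.31·e^(−2.31·0.26) = 2.31·e^(−0.6006) = 1.26699
  L_IV = 3.03·e^(−3.03·0.26) = 3.03·e^(−0.7878) = 1.37818
Prior × likelihood for each component:
  π_I·L_I = 0.46 × 0.83705 = 0.385043
  π_II·L_II = 0.06 × 0.981628 = 0.0588977
  π_III·L_III = 0.33 × 1.26699 = 0.418108
  π_IV·L_IV = 0.15 × 1.37818 = 0.206727
Normaliser: 0.385043 + 0.0588977 + 0.418108 + 0.206727 = 1.06878
So the posterior for Group IV is 0.206727 / 1.06878 ≈ 0.193.

0.193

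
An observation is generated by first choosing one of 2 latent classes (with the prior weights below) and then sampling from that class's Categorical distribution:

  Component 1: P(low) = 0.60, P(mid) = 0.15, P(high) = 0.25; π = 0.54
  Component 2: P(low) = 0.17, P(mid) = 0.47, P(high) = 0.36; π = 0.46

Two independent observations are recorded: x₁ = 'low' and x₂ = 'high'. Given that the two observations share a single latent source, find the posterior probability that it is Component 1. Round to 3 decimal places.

By Bayes' theorem, P(k | x) = P(Z=k) f_k(x) / Σ_j P(Z=j) f_j(x).
Since both observations come from the same component, the likelihood for component k is f_k(x₁)·f_k(x₂).
  L_1 = [0.6] × [0.25] = 0.15
  L_2 = [0.17] × [0.36] = 0.0612
Weight by the priors:
  P(Z=1)·L_1 = 0.54 × 0.15 = 0.081
  P(Z=2)·L_2 = 0.46 × 0.0612 = 0.028152
Denominator: 0.081 + 0.028152 = 0.109152
P(Component 1 | x) ≈ 0.742

0.742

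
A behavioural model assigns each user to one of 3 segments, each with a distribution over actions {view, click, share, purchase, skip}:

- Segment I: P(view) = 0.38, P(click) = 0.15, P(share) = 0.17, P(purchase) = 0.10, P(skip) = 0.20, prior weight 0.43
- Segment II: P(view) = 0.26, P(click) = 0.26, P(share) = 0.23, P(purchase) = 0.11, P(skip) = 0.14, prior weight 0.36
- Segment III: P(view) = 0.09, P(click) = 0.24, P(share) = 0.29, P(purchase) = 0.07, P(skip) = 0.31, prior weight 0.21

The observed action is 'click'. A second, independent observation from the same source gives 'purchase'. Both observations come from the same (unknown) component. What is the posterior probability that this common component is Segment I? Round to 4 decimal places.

0.3181

P(component k | x) = π_k·f_k(x) / marginal(x), where marginal(x) = Σ_j π_j·f_j(x).
Since both observations come from the same component, the likelihood for component k is f_k(x₁)·f_k(x₂).
  L_I = [P(click | comp) = 0.15] × [0.1] = 0.015
  L_II = [P(click | comp) = 0.26] × [0.11] = 0.0286
  L_III = [P(click | comp) = 0.24] × [0.07] = 0.0168
Unnormalised posteriors:
  π_I·L_I = 0.43 × 0.015 = 0.00645
  π_II·L_II = 0.36 × 0.0286 = 0.010296
  π_III·L_III = 0.21 × 0.0168 = 0.003528
Sum: 0.00645 + 0.010296 + 0.003528 = 0.020274
P(Segment I | x₁, x₂) ≈ 0.3181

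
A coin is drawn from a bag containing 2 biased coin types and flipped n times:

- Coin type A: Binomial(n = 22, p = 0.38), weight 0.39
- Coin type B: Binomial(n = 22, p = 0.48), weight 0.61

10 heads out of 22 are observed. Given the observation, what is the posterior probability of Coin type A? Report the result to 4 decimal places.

P(component k | x) = π_k·f_k(x) / marginal(x), where marginal(x) = Σ_j π_j·f_j(x).
Binomial probabilities:
  f_A = 0.130979
  f_B = 0.164104
Prior × likelihood for each component:
  π_A·f_A = 0.39 × 0.130979 = 0.0510819
  π_B·f_B = 0.61 × 0.164104 = 0.100103
Marginal: 0.0510819 + 0.100103 = 0.151185
Responsibility of Coin type A: 0.0510819 / 0.151185 ≈ 0.3379

0.3379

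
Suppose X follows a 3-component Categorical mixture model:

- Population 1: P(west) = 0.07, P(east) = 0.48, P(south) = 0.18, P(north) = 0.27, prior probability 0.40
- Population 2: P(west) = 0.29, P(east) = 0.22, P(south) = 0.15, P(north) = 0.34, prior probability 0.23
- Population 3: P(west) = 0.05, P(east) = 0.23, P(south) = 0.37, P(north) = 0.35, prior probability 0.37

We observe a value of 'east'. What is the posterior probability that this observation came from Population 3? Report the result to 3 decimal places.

Apply Bayes' rule: the posterior for each component is proportional to its prior times its likelihood at x.
Categorical probabilities:
  p_1 = P(east | comp) = 0.48
  p_2 = P(east | comp) = 0.22
  p_3 = P(east | comp) = 0.23
Unnormalised posteriors:
  π_1·p_1 = 0.40 × 0.48 = 0.192
  π_2·p_2 = 0.23 × 0.22 = 0.0506
  π_3·p_3 = 0.37 × 0.23 = 0.0851
Marginal: 0.192 + 0.0506 + 0.0851 = 0.3277
So the posterior for Population 3 is 0.0851 / 0.3277 ≈ 0.260.

0.260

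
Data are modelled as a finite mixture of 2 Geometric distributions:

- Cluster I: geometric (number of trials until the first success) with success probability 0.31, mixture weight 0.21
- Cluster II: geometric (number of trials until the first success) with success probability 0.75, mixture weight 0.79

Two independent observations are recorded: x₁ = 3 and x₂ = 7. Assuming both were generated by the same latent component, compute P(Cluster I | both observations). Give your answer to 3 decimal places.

Apply Bayes' rule: the posterior for each component is proportional to its prior times its likelihood at x.
Since both observations come from the same component, the likelihood for component k is f_k(x₁)·f_k(x₂).
  p_I = [0.147591] × [0.0334546] = 0.0049376
  p_II = [0.046875] × [0.000183105] = 8.58307e-06
Unnormalised posteriors:
  P(Z=I)·p_I = 0.21 × 0.0049376 = 0.0010369
  P(Z=II)·p_II = 0.79 × 8.58307e-06 = 6.78062e-06
Marginal: 0.0010369 + 6.78062e-06 = 0.00104368
P(Cluster I | x) ≈ 0.994

0.994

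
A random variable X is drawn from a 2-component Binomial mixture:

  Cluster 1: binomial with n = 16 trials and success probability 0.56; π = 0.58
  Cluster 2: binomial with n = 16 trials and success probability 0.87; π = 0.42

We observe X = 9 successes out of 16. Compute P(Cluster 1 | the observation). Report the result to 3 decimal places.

0.993

By Bayes' theorem, P(k | x) = P(Z=k) f_k(x) / Σ_j P(Z=j) f_j(x).
Evaluate each component's likelihood at the observed value:
  f_1 = C(16,9)·0.56^9·0.44^7 = 11440·0.00541617·0.00319278 = 0.197828
  f_2 = C(16,9)·0.87^9·0.13^7 = 11440·0.285544·6.27485e-07 = 0.00204976
Weight by the priors:
  P(Z=1)·f_1 = 0.58 × 0.197828 = 0.11474
  P(Z=2)·f_2 = 0.42 × 0.00204976 = 0.000860899
Normaliser: 0.11474 + 0.000860899 = 0.115601
P(Cluster 1 | the observation) ≈ 0.993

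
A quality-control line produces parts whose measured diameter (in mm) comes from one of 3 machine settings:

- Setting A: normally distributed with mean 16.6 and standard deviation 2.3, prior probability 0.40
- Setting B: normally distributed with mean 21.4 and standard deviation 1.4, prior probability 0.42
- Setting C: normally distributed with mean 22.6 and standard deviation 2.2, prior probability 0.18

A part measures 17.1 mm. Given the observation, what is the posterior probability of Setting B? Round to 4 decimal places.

Posterior ∝ prior × likelihood, so P(k | x) ∝ w_k f_k(x); normalise over all components.
Evaluate each component's likelihood at the observed value:
  L_A = 0.169403
  L_B = 0.00254851
  L_C = 0.00796741
Unnormalised posteriors:
  w_A·L_A = 0.40 × 0.169403 = 0.067761
  w_B·L_B = 0.42 × 0.00254851 = 0.00107037
  w_C·L_C = 0.18 × 0.00796741 = 0.00143413
Normaliser: 0.067761 + 0.00107037 + 0.00143413 = 0.0702655
P(Setting B | x) ≈ 0.0152

0.0152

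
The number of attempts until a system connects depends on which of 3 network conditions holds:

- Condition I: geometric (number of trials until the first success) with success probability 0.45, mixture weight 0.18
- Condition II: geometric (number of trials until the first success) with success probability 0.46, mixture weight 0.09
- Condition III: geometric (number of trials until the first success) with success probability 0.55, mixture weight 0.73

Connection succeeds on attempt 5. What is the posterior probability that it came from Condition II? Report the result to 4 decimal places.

The responsibility of component k is P(Z=k) f_k(x) divided by Σ_j P(Z=j) f_j(x).
Evaluate each component's likelihood at the observed value:
  f_I = 0.45·(1−0.45)^4 = 0.45·0.0915063 = 0.0411778
  f_II = 0.46·(1−0.46)^4 = 0.46·0.0850306 = 0.0391141
  f_III = 0.55·(1−0.55)^4 = 0.55·0.0410062 = 0.0225534
Multiply by the mixture weights:
  P(Z=I)·f_I = 0.18 × 0.0411778 = 0.00741201
  P(Z=II)·f_II = 0.09 × 0.0391141 = 0.00352027
  P(Z=III)·f_III = 0.73 × 0.0225534 = 0.016464
Evidence: 0.00741201 + 0.00352027 + 0.016464 = 0.0273963
So the posterior for Condition II is 0.00352027 / 0.0273963 ≈ 0.1285.

0.1285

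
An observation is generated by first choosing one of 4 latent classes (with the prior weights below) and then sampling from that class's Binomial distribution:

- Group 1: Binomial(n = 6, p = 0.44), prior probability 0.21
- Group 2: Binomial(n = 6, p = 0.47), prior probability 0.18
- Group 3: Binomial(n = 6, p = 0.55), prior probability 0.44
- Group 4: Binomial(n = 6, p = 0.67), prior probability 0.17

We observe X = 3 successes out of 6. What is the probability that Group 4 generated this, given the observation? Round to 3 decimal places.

By Bayes' theorem, P(k | x) = w_k f_k(x) / Σ_j w_j f_j(x).
Binomial probabilities:
  f_1 = C(6,3)·0.44^3·0.56^3 = 20·0.085184·0.175616 = 0.299193
  f_2 = C(6,3)·0.47^3·0.53^3 = 20·0.103823·0.148877 = 0.309137
  f_3 = C(6,3)·0.55^3·0.45^3 = 20·0.166375·0.091125 = 0.303218
  f_4 = C(6,3)·0.67^3·0.33^3 = 20·0.300763·0.035937 = 0.21617
Multiply by the mixture weights:
  w_1·f_1 = 0.21 × 0.299193 = 0.0628306
  w_2·f_2 = 0.18 × 0.309137 = 0.0556447
  w_3·f_3 = 0.44 × 0.303218 = 0.133416
  w_4·f_4 = 0.17 × 0.21617 = 0.036749
Sum: 0.0628306 + 0.0556447 + 0.133416 + 0.036749 = 0.28864
Responsibility of Group 4: 0.036749 / 0.28864 ≈ 0.127

0.127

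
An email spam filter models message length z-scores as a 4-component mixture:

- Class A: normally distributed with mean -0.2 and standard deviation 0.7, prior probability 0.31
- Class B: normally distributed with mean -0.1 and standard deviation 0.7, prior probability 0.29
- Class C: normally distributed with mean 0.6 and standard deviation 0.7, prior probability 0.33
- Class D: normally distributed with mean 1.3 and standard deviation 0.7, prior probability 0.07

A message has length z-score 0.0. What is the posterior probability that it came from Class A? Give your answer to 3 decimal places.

0.360

Apply Bayes' rule: the posterior for each component is proportional to its prior times its likelihood at x.
Evaluate each component's likelihood at the observed value:
  L_A = 0.547124
  L_B = 0.564132
  L_C = 0.394707
  L_D = 0.101596
Prior × likelihood for each component:
  π_A·L_A = 0.31 × 0.547124 = 0.169608
  π_B·L_B = 0.29 × 0.564132 = 0.163598
  π_C·L_C = 0.33 × 0.394707 = 0.130253
  π_D·L_D = 0.07 × 0.101596 = 0.0071117
Marginal: 0.169608 + 0.163598 + 0.130253 + 0.0071117 = 0.470572
Responsibility of Class A: 0.169608 / 0.470572 ≈ 0.360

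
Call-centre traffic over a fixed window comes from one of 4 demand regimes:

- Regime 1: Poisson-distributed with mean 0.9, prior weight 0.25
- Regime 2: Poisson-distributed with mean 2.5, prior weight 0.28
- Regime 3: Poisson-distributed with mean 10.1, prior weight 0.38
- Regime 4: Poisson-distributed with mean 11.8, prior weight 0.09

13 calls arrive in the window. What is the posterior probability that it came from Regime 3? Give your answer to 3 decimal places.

0.754

The responsibility of component k is π_k f_k(x) divided by Σ_j π_j f_j(x).
Component likelihoods at x = 13 calls:
  L_1 = 1.65961e-11
  L_2 = 1.96428e-06
  L_3 = 0.0750798
  L_4 = 0.103636
Multiply by the mixture weights:
  π_1·L_1 = 0.25 × 1.65961e-11 = 4.14904e-12
  π_2·L_2 = 0.28 × 1.96428e-06 = 5.49999e-07
  π_3·L_3 = 0.38 × 0.0750798 = 0.0285303
  π_4·L_4 = 0.09 × 0.103636 = 0.00932725
Marginal: 4.14904e-12 + 5.49999e-07 + 0.0285303 + 0.00932725 = 0.0378581
P(Regime 3 | x) ≈ 0.754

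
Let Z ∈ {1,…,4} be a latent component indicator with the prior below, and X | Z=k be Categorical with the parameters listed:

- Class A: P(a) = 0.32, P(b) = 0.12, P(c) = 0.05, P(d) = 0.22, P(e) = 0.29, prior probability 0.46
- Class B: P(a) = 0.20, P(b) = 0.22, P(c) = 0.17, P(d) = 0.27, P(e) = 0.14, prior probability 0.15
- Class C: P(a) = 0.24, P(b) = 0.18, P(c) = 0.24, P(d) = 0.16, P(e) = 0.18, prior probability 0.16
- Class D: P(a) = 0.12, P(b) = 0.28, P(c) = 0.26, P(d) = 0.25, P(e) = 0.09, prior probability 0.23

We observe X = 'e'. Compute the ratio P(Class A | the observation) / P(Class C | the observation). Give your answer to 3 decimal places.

Only the two components matter; the odds are (π_i f_i(x)) / (π_j f_j(x)).
Evaluate each component's likelihood at the observed value:
  L_A = 0.29
  L_B = 0.14
  L_C = 0.18
  L_D = 0.09
Odds = (0.46/0.16) × (0.29/0.18) = 2.875 × 1.61111 ≈ 4.632

4.632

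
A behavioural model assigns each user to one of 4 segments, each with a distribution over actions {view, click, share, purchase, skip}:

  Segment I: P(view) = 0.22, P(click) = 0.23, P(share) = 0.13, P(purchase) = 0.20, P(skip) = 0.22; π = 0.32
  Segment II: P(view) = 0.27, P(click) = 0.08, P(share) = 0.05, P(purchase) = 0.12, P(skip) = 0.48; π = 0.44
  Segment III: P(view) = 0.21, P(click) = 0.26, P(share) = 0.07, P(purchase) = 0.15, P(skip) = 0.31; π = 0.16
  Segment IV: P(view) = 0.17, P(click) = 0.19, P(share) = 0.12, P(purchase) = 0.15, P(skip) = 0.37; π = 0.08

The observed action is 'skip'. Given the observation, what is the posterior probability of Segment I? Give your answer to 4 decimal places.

0.1951

P(component k | x) = w_k·f_k(x) / marginal(x), where marginal(x) = Σ_j w_j·f_j(x).
Categorical probabilities:
  L_I = 0.22
  L_II = 0.48
  L_III = 0.31
  L_IV = 0.37
Multiply by the mixture weights:
  w_I·L_I = 0.32 × 0.22 = 0.0704
  w_II·L_II = 0.44 × 0.48 = 0.2112
  w_III·L_III = 0.16 × 0.31 = 0.0496
  w_IV·L_IV = 0.08 × 0.37 = 0.0296
Marginal: 0.0704 + 0.2112 + 0.0496 + 0.0296 = 0.3608
So the posterior for Segment I is 0.0704 / 0.3608 ≈ 0.1951.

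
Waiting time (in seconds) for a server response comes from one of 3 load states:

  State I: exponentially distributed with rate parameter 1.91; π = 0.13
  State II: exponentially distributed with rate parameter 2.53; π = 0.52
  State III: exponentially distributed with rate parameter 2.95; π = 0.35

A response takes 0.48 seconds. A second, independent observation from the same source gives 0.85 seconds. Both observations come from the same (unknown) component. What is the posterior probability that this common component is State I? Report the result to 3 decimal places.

0.176

Posterior ∝ prior × likelihood, so P(k | x) ∝ P(Z=k) f_k(x); normalise over all components.
Since both observations come from the same component, the likelihood for component k is f_k(x₁)·f_k(x₂).
  f_I = [1.91·e^(−1.91·0.48) = 1.91·e^(−0.9168) = 0.763611] × [0.376666] = 0.287626
  f_II = [2.53·e^(−2.53·0.48) = 2.53·e^(−1.2144) = 0.751127] × [0.294558] = 0.22125
  f_III = [2.95·e^(−2.95·0.48) = 2.95·e^(−1.4160) = 0.715914] × [0.240341] = 0.172064
Prior × likelihood for each component:
  P(Z=I)·f_I = 0.13 × 0.287626 = 0.0373914
  P(Z=II)·f_II = 0.52 × 0.22125 = 0.11505
  P(Z=III)·f_III = 0.35 × 0.172064 = 0.0602223
Evidence: 0.0373914 + 0.11505 + 0.0602223 = 0.212664
So the posterior for State I is 0.0373914 / 0.212664 ≈ 0.176.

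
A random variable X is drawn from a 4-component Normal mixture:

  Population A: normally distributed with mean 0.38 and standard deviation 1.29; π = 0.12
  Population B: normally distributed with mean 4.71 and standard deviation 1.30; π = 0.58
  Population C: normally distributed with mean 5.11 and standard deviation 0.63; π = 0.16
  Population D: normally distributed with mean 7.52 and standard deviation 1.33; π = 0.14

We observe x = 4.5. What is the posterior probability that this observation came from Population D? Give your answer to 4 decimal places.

0.0131

P(component k | x) = π_k·f_k(x) / marginal(x), where marginal(x) = Σ_j π_j·f_j(x).
Normal densities:
  L_A = (1/(1.29·√(2π)))·exp(−(4.5−0.38)²/(2·1.29²)) = 0.309258·exp(-5.10017) = 0.00188514
  L_B = (1/(1.30·√(2π)))·exp(−(4.5−4.71)²/(2·1.30²)) = 0.306879·exp(-0.01305) = 0.302901
  L_C = (1/(0.63·√(2π)))·exp(−(4.5−5.11)²/(2·0.63²)) = 0.633242·exp(-0.46876) = 0.396269
  L_D = (1/(1.33·√(2π)))·exp(−(4.5−7.52)²/(2·1.33²)) = 0.299957·exp(-2.57799) = 0.0227747
Weight by the priors:
  π_A·L_A = 0.12 × 0.00188514 = 0.000226216
  π_B·L_B = 0.58 × 0.302901 = 0.175682
  π_C·L_C = 0.16 × 0.396269 = 0.0634031
  π_D·L_D = 0.14 × 0.0227747 = 0.00318846
Sum: 0.000226216 + 0.175682 + 0.0634031 + 0.00318846 = 0.2425
Responsibility of Population D: 0.00318846 / 0.2425 ≈ 0.0131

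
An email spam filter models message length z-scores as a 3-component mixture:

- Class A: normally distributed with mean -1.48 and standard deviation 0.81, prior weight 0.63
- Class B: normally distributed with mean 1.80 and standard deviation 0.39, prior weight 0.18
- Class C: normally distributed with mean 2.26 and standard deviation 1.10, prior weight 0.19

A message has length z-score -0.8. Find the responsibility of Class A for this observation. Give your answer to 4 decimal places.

Posterior ∝ prior × likelihood, so P(k | x) ∝ w_k f_k(x); normalise over all components.
Normal densities:
  p_A = 0.346247
  p_B = 2.28485e-10
  p_C = 0.00757043
Prior × likelihood for each component:
  w_A·p_A = 0.63 × 0.346247 = 0.218136
  w_B·p_B = 0.18 × 2.28485e-10 = 4.11272e-11
  w_C·p_C = 0.19 × 0.00757043 = 0.00143838
Evidence: 0.218136 + 4.11272e-11 + 0.00143838 = 0.219574
P(Class A | x) ≈ 0.9934

0.9934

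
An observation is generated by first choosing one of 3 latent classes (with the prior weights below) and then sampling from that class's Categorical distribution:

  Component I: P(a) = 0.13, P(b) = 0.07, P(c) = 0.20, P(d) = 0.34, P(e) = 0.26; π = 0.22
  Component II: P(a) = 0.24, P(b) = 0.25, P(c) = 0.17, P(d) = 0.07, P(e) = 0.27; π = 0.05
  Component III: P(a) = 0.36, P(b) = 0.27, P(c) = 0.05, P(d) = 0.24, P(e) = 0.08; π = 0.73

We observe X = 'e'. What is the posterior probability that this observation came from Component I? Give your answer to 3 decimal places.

By Bayes' theorem, P(k | x) = P(Z=k) f_k(x) / Σ_j P(Z=j) f_j(x).
Evaluate each component's likelihood at the observed value:
  L_I = P(e | comp) = 0.26
  L_II = P(e | comp) = 0.27
  L_III = P(e | comp) = 0.08
Prior × likelihood for each component:
  P(Z=I)·L_I = 0.22 × 0.26 = 0.0572
  P(Z=II)·L_II = 0.05 × 0.27 = 0.0135
  P(Z=III)·L_III = 0.73 × 0.08 = 0.0584
Evidence: 0.0572 + 0.0135 + 0.0584 = 0.1291
P(Component I | the observation) ≈ 0.443

0.443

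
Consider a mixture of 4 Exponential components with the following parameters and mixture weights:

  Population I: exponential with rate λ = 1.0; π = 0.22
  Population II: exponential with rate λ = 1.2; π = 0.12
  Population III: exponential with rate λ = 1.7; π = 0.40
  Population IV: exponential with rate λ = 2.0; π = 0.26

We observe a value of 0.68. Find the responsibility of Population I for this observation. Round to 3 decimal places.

0.213

Apply Bayes' rule: the posterior for each component is proportional to its prior times its likelihood at x.
Evaluate each component's likelihood at the observed value:
  p_I = 1.0·e^(−1.0·0.68) = 1.0·e^(−0.6800) = 0.506617
  p_II = 1.2·e^(−1.2·0.68) = 1.2·e^(−0.8160) = 0.530636
  p_III = 1.7·e^(−1.7·0.68) = 1.7·e^(−1.1560) = 0.535062
  p_IV = 2.0·e^(−2.0·0.68) = 2.0·e^(−1.3600) = 0.513322
Multiply by the mixture weights:
  w_I·p_I = 0.22 × 0.506617 = 0.111456
  w_II·p_II = 0.12 × 0.530636 = 0.0636764
  w_III·p_III = 0.40 × 0.535062 = 0.214025
  w_IV·p_IV = 0.26 × 0.513322 = 0.133464
Denominator: 0.111456 + 0.0636764 + 0.214025 + 0.133464 = 0.522621
Responsibility of Population I: 0.111456 / 0.522621 ≈ 0.213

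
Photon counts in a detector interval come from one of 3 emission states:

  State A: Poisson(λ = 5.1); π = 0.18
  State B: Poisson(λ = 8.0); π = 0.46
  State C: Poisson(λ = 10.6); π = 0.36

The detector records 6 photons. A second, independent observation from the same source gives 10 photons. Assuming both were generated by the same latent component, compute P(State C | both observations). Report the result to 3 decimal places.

0.262

The responsibility of component k is P(Z=k) f_k(x) divided by Σ_j P(Z=j) f_j(x).
Since both observations come from the same component, the likelihood for component k is f_k(x₁)·f_k(x₂).
  p_A = [e^(−5.1)·5.1^6/6! = 0.149] × [0.0200003] = 0.00298005
  p_B = [e^(−8.0)·8.0^6/6! = 0.122138] × [0.0992615] = 0.0121236
  p_C = [e^(−10.6)·10.6^6/6! = 0.0490887] × [0.122963] = 0.00603608
Multiply by the mixture weights:
  P(Z=A)·p_A = 0.18 × 0.00298005 = 0.000536409
  P(Z=B)·p_B = 0.46 × 0.0121236 = 0.00557687
  P(Z=C)·p_C = 0.36 × 0.00603608 = 0.00217299
Sum: 0.000536409 + 0.00557687 + 0.00217299 = 0.00828627
P(State C | x₁, x₂) ≈ 0.262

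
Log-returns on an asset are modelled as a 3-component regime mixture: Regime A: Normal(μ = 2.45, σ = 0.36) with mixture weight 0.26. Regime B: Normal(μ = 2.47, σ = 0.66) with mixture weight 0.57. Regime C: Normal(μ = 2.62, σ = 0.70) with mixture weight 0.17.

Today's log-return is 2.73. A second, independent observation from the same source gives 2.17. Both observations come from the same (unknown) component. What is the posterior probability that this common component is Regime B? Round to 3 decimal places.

Posterior ∝ prior × likelihood, so P(k | x) ∝ w_k f_k(x); normalise over all components.
Since both observations come from the same component, the likelihood for component k is f_k(x₁)·f_k(x₂).
  L_A = [0.81893] × [0.81893] = 0.670647
  L_B = [0.559329] × [0.545131] = 0.304908
  L_C = [0.562924] × [0.463524] = 0.260929
Weight by the priors:
  w_A·L_A = 0.26 × 0.670647 = 0.174368
  w_B·L_B = 0.57 × 0.304908 = 0.173797
  w_C·L_C = 0.17 × 0.260929 = 0.0443579
Normaliser: 0.174368 + 0.173797 + 0.0443579 = 0.392523
So the posterior for Regime B is 0.173797 / 0.392523 ≈ 0.443.

0.443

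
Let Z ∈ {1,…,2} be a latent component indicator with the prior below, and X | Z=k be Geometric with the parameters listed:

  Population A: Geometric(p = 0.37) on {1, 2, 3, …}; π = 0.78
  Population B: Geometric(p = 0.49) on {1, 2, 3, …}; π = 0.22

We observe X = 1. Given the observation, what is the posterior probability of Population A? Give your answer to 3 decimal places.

P(component k | x) = w_k·f_k(x) / marginal(x), where marginal(x) = Σ_j w_j·f_j(x).
Evaluate each component's likelihood at the observed value:
  L_A = 0.37·(1−0.37)^0 = 0.37·1 = 0.37
  L_B = 0.49·(1−0.49)^0 = 0.49·1 = 0.49
Prior × likelihood for each component:
  w_A·L_A = 0.78 × 0.37 = 0.2886
  w_B·L_B = 0.22 × 0.49 = 0.1078
Normaliser: 0.2886 + 0.1078 = 0.3964
So the posterior for Population A is 0.2886 / 0.3964 ≈ 0.728.

0.728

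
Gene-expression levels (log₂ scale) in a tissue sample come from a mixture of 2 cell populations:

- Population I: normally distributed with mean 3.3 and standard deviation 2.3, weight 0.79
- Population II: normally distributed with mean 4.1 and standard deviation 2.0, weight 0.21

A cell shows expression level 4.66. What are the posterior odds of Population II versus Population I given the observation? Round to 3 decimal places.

0.350

The posterior odds equal the prior odds times the likelihood ratio: (π_i/π_j)·(f_i(x)/f_j(x)).
Normal densities:
  L_I = 0.145633
  L_II = 0.191803
0.0402787 / 0.11505 ≈ 0.350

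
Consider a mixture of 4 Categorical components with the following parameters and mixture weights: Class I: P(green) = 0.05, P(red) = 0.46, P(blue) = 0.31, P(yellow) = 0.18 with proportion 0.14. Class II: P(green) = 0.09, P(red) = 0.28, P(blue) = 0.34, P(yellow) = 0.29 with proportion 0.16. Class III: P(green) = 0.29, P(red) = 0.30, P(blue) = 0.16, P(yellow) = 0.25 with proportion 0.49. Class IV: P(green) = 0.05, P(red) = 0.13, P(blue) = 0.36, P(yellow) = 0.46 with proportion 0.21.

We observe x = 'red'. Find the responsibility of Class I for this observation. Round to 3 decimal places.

0.227

By Bayes' theorem, P(k | x) = w_k f_k(x) / Σ_j w_j f_j(x).
Component likelihoods at x = 'red':
  L_I = 0.46
  L_II = 0.28
  L_III = 0.3
  L_IV = 0.13
Unnormalised posteriors:
  w_I·L_I = 0.14 × 0.46 = 0.0644
  w_II·L_II = 0.16 × 0.28 = 0.0448
  w_III·L_III = 0.49 × 0.3 = 0.147
  w_IV·L_IV = 0.21 × 0.13 = 0.0273
Normaliser: 0.0644 + 0.0448 + 0.147 + 0.0273 = 0.2835
So the posterior for Class I is 0.0644 / 0.2835 ≈ 0.227.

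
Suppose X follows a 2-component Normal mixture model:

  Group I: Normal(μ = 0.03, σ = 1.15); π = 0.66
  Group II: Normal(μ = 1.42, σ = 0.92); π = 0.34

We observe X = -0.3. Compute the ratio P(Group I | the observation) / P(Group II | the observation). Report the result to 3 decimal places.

8.556

Posterior odds = (w_i f_i(x)) / (w_j f_j(x)); the normalising sum cancels.
Component likelihoods at x = -0.3:
  f_I = 0.332914
  f_II = 0.0755324
Posterior odds = (w_I·f_I) / (w_II·f_II) = (0.66·0.332914) / (0.34·0.0755324) = 0.219723 / 0.025681 ≈ 8.556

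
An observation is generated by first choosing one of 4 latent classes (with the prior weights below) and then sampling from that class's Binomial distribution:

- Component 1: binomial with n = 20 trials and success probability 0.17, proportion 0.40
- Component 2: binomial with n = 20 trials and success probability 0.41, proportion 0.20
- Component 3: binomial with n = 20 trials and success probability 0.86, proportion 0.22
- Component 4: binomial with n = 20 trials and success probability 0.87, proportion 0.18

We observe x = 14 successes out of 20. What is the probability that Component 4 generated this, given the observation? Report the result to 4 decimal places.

Apply Bayes' rule: the posterior for each component is proportional to its prior times its likelihood at x.
Binomial probabilities:
  f_1 = C(20,14)·0.17^14·0.83^6 = 38760·1.68378e-11·0.32694 = 2.13372e-07
  f_2 = C(20,14)·0.41^14·0.59^6 = 38760·3.79292e-06·0.0421805 = 0.00620112
  f_3 = C(20,14)·0.86^14·0.14^6 = 38760·0.121054·7.52954e-06 = 0.0353289
  f_4 = C(20,14)·0.87^14·0.13^6 = 38760·0.142321·4.82681e-06 = 0.0266265
Unnormalised posteriors:
  w_1·f_1 = 0.40 × 2.13372e-07 = 8.53488e-08
  w_2·f_2 = 0.20 × 0.00620112 = 0.00124022
  w_3·f_3 = 0.22 × 0.0353289 = 0.00777236
  w_4·f_4 = 0.18 × 0.0266265 = 0.00479276
Sum: 8.53488e-08 + 0.00124022 + 0.00777236 + 0.00479276 = 0.0138054
So the posterior for Component 4 is 0.00479276 / 0.0138054 ≈ 0.3472.

0.3472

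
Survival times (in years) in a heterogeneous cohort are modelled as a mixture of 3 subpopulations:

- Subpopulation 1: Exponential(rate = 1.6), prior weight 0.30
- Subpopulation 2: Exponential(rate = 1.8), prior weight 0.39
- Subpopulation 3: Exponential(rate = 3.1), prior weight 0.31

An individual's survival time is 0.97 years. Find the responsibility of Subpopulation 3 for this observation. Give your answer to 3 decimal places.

0.175

Posterior ∝ prior × likelihood, so P(k | x) ∝ π_k f_k(x); normalise over all components.
Evaluate each component's likelihood at the observed value:
  f_1 = 1.6·e^(−1.6·0.97) = 1.6·e^(−1.5520) = 0.338918
  f_2 = 1.8·e^(−1.8·0.97) = 1.8·e^(−1.7460) = 0.314047
  f_3 = 3.1·e^(−3.1·0.97) = 3.1·e^(−3.0070) = 0.153263
Multiply by the mixture weights:
  π_1·f_1 = 0.30 × 0.338918 = 0.101675
  π_2·f_2 = 0.39 × 0.314047 = 0.122478
  π_3·f_3 = 0.31 × 0.153263 = 0.0475116
Marginal: 0.101675 + 0.122478 + 0.0475116 = 0.271665
So the posterior for Subpopulation 3 is 0.0475116 / 0.271665 ≈ 0.175.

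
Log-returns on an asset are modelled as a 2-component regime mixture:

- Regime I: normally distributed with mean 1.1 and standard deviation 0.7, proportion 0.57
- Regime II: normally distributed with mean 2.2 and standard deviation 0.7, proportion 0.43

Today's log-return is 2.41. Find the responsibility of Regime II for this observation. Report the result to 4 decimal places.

0.8060

By Bayes' theorem, P(k | x) = P(Z=k) f_k(x) / Σ_j P(Z=j) f_j(x).
Component likelihoods at x = 2.41:
  f_I = 0.0989257
  f_II = 0.54484
Prior × likelihood for each component:
  P(Z=I)·f_I = 0.57 × 0.0989257 = 0.0563877
  P(Z=II)·f_II = 0.43 × 0.54484 = 0.234281
Evidence: 0.0563877 + 0.234281 = 0.290669
P(Regime II | data) ≈ 0.8060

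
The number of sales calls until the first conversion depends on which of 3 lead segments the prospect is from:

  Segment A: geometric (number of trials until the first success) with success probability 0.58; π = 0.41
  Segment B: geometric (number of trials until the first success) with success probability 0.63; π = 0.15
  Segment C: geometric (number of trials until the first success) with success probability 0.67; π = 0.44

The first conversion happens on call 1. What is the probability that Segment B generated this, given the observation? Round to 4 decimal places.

0.1507

The responsibility of component k is w_k f_k(x) divided by Σ_j w_j f_j(x).
Evaluate each component's likelihood at the observed value:
  f_A = 0.58·(1−0.58)^0 = 0.58·1 = 0.58
  f_B = 0.63·(1−0.63)^0 = 0.63·1 = 0.63
  f_C = 0.67·(1−0.67)^0 = 0.67·1 = 0.67
Unnormalised posteriors:
  w_A·f_A = 0.41 × 0.58 = 0.2378
  w_B·f_B = 0.15 × 0.63 = 0.0945
  w_C·f_C = 0.44 × 0.67 = 0.2948
Marginal: 0.2378 + 0.0945 + 0.2948 = 0.6271
Responsibility of Segment B: 0.0945 / 0.6271 ≈ 0.1507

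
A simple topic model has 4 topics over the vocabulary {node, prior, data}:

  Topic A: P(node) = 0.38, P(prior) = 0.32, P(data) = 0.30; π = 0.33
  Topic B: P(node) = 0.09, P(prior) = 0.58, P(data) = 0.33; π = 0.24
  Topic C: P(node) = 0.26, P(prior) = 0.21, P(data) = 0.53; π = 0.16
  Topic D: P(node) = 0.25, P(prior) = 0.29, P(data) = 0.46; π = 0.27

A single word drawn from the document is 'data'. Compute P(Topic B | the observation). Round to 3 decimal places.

Posterior ∝ prior × likelihood, so P(k | x) ∝ P(Z=k) f_k(x); normalise over all components.
Component likelihoods at x = 'data':
  p_A = P(data | comp) = 0.30
  p_B = P(data | comp) = 0.33
  p_C = P(data | comp) = 0.53
  p_D = P(data | comp) = 0.46
Prior × likelihood for each component:
  P(Z=A)·p_A = 0.33 × 0.3 = 0.099
  P(Z=B)·p_B = 0.24 × 0.33 = 0.0792
  P(Z=C)·p_C = 0.16 × 0.53 = 0.0848
  P(Z=D)·p_D = 0.27 × 0.46 = 0.1242
Marginal: 0.099 + 0.0792 + 0.0848 + 0.1242 = 0.3872
P(Topic B | 'data') ≈ 0.205

0.205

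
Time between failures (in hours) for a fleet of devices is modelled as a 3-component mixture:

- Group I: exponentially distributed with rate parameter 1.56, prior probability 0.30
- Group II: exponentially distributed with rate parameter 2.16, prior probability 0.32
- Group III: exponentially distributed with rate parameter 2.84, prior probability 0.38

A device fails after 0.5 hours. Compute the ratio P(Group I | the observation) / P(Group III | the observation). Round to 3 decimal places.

Posterior odds = (π_i f_i(x)) / (π_j f_j(x)); the normalising sum cancels.
Component likelihoods at x = 0.5 hours:
  f_I = 1.56·e^(−1.56·0.5) = 1.56·e^(−0.7800) = 0.715113
  f_II = 2.16·e^(−2.16·0.5) = 2.16·e^(−1.0800) = 0.733526
  f_III = 2.84·e^(−2.84·0.5) = 2.84·e^(−1.4200) = 0.686468
Odds = (0.30/0.38) × (0.715113/0.686468) = 0.789474 × 1.04173 ≈ 0.822

0.822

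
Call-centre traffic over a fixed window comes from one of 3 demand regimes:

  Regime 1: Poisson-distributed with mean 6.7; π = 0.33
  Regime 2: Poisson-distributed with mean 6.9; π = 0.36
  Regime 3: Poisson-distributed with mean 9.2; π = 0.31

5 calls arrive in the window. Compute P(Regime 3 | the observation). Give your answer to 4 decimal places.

0.1561

P(component k | x) = w_k·f_k(x) / marginal(x), where marginal(x) = Σ_j w_j·f_j(x).
Component likelihoods at x = 5 calls:
  p_1 = e^(−6.7)·6.7^5/5! = 0.13849
  p_2 = e^(−6.9)·6.9^5/5! = 0.131351
  p_3 = e^(−9.2)·9.2^5/5! = 0.0554943
Unnormalised posteriors:
  w_1·p_1 = 0.33 × 0.13849 = 0.0457018
  w_2·p_2 = 0.36 × 0.131351 = 0.0472862
  w_3·p_3 = 0.31 × 0.0554943 = 0.0172032
Sum: 0.0457018 + 0.0472862 + 0.0172032 = 0.110191
P(Regime 3 | 5 calls) ≈ 0.1561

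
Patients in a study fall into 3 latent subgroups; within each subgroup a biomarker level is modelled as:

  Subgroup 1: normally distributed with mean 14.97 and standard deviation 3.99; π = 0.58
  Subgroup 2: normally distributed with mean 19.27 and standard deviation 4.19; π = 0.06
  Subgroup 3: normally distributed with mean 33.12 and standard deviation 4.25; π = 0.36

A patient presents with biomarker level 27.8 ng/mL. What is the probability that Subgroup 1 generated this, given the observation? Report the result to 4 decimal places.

0.0200

Apply Bayes' rule: the posterior for each component is proportional to its prior times its likelihood at x.
Component likelihoods at x = 27.8 ng/mL:
  f_1 = 0.000568463
  f_2 = 0.0119876
  f_3 = 0.0428815
Prior × likelihood for each component:
  π_1·f_1 = 0.58 × 0.000568463 = 0.000329708
  π_2·f_2 = 0.06 × 0.0119876 = 0.000719258
  π_3·f_3 = 0.36 × 0.0428815 = 0.0154373
Normaliser: 0.000329708 + 0.000719258 + 0.0154373 = 0.0164863
Responsibility of Subgroup 1: 0.000329708 / 0.0164863 ≈ 0.0200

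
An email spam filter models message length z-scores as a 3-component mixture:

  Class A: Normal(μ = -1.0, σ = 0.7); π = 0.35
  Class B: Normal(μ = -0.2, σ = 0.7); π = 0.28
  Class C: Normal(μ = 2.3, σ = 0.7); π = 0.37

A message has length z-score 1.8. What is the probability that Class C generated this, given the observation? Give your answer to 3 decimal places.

0.983

Posterior ∝ prior × likelihood, so P(k | x) ∝ w_k f_k(x); normalise over all components.
Evaluate each component's likelihood at the observed value:
  p_A = (1/(0.7·√(2π)))·exp(−(1.8−-1.0)²/(2·0.7²)) = 0.569918·exp(-8.00000) = 0.000191186
  p_B = (1/(0.7·√(2π)))·exp(−(1.8−-0.2)²/(2·0.7²)) = 0.569918·exp(-4.08163) = 0.00962014
  p_C = (1/(0.7·√(2π)))·exp(−(1.8−2.3)²/(2·0.7²)) = 0.569918·exp(-0.25510) = 0.441593
Multiply by the mixture weights:
  w_A·p_A = 0.35 × 0.000191186 = 6.69151e-05
  w_B·p_B = 0.28 × 0.00962014 = 0.00269364
  w_C·p_C = 0.37 × 0.441593 = 0.16339
Sum: 6.69151e-05 + 0.00269364 + 0.16339 = 0.16615
P(Class C | data) = 0.16339 / 0.16615 ≈ 0.983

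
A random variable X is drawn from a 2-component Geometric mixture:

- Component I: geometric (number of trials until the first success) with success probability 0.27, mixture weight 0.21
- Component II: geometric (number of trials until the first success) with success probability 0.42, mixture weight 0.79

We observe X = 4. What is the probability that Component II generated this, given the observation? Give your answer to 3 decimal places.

Posterior ∝ prior × likelihood, so P(k | x) ∝ w_k f_k(x); normalise over all components.
Component likelihoods at x = 4:
  L_I = 0.105035
  L_II = 0.081947
Unnormalised posteriors:
  w_I·L_I = 0.21 × 0.105035 = 0.0220573
  w_II·L_II = 0.79 × 0.081947 = 0.0647382
Evidence: 0.0220573 + 0.0647382 = 0.0867954
P(Component II | 4) = 0.0647382 / 0.0867954 ≈ 0.746

0.746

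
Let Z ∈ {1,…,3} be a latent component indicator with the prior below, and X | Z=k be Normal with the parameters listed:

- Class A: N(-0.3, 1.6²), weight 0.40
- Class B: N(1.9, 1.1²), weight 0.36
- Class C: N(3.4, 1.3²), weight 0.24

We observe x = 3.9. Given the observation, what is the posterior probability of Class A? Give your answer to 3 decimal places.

The responsibility of component k is π_k f_k(x) divided by Σ_j π_j f_j(x).
Normal densities:
  f_A = 0.00795261
  f_B = 0.0694505
  f_C = 0.285
Prior × likelihood for each component:
  π_A·f_A = 0.40 × 0.00795261 = 0.00318105
  π_B·f_B = 0.36 × 0.0694505 = 0.0250022
  π_C·f_C = 0.24 × 0.285 = 0.0683999
Denominator: 0.00318105 + 0.0250022 + 0.0683999 = 0.0965831
P(Class A | the observation) = 0.00318105 / 0.0965831 ≈ 0.033

0.033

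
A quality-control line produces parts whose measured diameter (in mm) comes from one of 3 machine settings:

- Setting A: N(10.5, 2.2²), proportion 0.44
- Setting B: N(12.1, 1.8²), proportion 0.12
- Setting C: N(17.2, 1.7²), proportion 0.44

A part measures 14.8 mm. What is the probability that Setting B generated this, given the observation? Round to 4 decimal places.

0.1474

Posterior ∝ prior × likelihood, so P(k | x) ∝ w_k f_k(x); normalise over all components.
Component likelihoods at x = 14.8 mm:
  p_A = (1/(2.2·√(2π)))·exp(−(14.8−10.5)²/(2·2.2²)) = 0.181337·exp(-1.91012) = 0.0268492
  p_B = (1/(1.8·√(2π)))·exp(−(14.8−12.1)²/(2·1.8²)) = 0.221635·exp(-1.12500) = 0.0719542
  p_C = (1/(1.7·√(2π)))·exp(−(14.8−17.2)²/(2·1.7²)) = 0.234672·exp(-0.99654) = 0.0866302
Prior × likelihood for each component:
  w_A·p_A = 0.44 × 0.0268492 = 0.0118136
  w_B·p_B = 0.12 × 0.0719542 = 0.00863451
  w_C·p_C = 0.44 × 0.0866302 = 0.0381173
Normaliser: 0.0118136 + 0.00863451 + 0.0381173 = 0.0585654
So the posterior for Setting B is 0.00863451 / 0.0585654 ≈ 0.1474.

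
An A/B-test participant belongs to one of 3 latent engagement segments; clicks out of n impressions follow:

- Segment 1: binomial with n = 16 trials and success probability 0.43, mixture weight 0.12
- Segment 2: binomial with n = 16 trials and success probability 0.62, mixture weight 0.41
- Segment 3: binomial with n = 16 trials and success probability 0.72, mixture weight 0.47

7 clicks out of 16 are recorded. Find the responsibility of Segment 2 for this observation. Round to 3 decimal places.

0.481

Posterior ∝ prior × likelihood, so P(k | x) ∝ π_k f_k(x); normalise over all components.
Evaluate each component's likelihood at the observed value:
  L_1 = C(16,7)·0.43^7·0.57^9 = 11440·0.00271819·0.00635146 = 0.197505
  L_2 = C(16,7)·0.62^7·0.38^9 = 11440·0.0352161·0.000165216 = 0.0665611
  L_3 = C(16,7)·0.72^7·0.28^9 = 11440·0.100306·1.05785e-05 = 0.0121388
Multiply by the mixture weights:
  π_1·L_1 = 0.12 × 0.197505 = 0.0237006
  π_2·L_2 = 0.41 × 0.0665611 = 0.02729
  π_3·L_3 = 0.47 × 0.0121388 = 0.00570524
Evidence: 0.0237006 + 0.02729 + 0.00570524 = 0.0566959
P(Segment 2 | data) = 0.02729 / 0.0566959 ≈ 0.481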